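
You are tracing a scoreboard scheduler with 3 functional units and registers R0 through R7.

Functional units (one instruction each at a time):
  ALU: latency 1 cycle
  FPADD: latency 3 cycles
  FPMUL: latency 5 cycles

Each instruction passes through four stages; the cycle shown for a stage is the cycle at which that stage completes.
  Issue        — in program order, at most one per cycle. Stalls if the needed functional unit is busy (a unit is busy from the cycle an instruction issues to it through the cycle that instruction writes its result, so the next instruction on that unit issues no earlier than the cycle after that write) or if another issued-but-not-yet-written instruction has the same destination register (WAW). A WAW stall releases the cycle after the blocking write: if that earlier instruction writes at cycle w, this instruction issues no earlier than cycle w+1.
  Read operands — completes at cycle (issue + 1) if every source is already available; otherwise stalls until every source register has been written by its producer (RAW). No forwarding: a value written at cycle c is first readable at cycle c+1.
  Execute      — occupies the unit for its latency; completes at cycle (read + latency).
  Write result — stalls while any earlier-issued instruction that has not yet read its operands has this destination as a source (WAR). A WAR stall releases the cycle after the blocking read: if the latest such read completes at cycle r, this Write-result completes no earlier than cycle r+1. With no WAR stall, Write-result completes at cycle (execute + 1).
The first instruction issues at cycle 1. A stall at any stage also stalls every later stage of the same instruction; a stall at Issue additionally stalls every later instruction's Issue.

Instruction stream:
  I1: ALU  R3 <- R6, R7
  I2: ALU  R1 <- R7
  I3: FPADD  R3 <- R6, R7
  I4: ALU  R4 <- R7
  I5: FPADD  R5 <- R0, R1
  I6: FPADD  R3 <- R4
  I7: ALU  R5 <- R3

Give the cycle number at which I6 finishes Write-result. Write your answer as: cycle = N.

I1: IS=1 RO=2 EX=3 WR=4
I2: IS=5 RO=6 EX=7 WR=8  [struct: ALU busy until I1 writes@4]
I3: IS=6 RO=7 EX=10 WR=11
I4: IS=9 RO=10 EX=11 WR=12  [struct: ALU busy until I2 writes@8]
I5: IS=12 RO=13 EX=16 WR=17  [struct: FPADD busy until I3 writes@11]
I6: IS=18 RO=19 EX=22 WR=23  [struct: FPADD busy until I5 writes@17]
I7: IS=19 RO=24 EX=25 WR=26  [RAW R3: wait I6 write@23]

cycle = 23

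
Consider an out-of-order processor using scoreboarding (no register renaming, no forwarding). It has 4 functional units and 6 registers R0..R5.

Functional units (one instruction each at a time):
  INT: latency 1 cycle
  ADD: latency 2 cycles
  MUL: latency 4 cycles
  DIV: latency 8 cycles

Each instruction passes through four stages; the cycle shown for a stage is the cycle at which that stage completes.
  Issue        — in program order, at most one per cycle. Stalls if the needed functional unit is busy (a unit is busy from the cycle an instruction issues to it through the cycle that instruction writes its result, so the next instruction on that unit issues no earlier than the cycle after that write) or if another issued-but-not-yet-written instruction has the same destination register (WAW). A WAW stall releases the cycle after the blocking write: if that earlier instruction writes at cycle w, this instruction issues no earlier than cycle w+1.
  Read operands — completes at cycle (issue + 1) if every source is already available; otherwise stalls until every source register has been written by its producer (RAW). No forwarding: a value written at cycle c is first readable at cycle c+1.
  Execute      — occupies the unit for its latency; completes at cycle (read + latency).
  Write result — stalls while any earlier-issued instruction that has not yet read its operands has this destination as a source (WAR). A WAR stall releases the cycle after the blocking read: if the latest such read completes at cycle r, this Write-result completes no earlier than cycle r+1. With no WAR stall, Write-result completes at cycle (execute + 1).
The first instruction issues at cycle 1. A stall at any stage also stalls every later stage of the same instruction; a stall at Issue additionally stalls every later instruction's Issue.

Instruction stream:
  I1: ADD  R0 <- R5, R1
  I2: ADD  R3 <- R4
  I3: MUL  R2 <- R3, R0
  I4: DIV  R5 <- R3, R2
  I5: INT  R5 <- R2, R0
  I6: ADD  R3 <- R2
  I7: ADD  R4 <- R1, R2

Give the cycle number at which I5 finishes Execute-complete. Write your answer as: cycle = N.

t=1  I1→ADD
t=2  I1 RO
t=4  I1 EX
t=5  I1 WR R0
t=6  I2→ADD
t=7  I2 RO, I3→MUL
t=8  I4→DIV
t=9  I2 EX
t=10  I2 WR R3
t=11  I3 RO
t=15  I3 EX
t=16  I3 WR R2
t=17  I4 RO
t=25  I4 EX
t=26  I4 WR R5
t=27  I5→INT
t=28  I5 RO, I6→ADD
t=29  I5 EX, I6 RO
t=30  I5 WR R5
t=31  I6 EX
t=32  I6 WR R3
t=33  I7→ADD
t=34  I7 RO
t=36  I7 EX
t=37  I7 WR R4

cycle = 29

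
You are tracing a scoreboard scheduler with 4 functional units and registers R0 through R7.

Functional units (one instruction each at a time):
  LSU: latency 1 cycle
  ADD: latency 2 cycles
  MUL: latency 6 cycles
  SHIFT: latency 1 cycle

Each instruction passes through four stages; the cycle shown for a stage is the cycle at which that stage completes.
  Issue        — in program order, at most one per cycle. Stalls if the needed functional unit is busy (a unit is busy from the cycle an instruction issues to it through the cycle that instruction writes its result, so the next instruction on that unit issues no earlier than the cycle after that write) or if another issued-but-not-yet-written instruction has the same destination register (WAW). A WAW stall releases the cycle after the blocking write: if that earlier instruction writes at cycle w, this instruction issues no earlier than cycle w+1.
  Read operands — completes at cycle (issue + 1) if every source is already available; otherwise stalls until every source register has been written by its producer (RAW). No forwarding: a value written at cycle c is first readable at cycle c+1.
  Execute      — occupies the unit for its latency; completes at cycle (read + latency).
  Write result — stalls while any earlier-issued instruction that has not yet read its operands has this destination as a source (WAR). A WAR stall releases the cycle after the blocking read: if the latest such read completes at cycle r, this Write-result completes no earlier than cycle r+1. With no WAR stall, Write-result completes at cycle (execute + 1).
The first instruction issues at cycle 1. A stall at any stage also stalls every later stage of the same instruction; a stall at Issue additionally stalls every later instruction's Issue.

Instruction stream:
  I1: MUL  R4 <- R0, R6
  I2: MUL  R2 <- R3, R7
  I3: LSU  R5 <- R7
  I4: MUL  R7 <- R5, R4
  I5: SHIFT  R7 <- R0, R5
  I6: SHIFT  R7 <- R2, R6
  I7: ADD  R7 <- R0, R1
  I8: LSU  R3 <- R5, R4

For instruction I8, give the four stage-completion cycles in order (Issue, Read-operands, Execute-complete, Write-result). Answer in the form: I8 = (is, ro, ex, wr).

I8 = (37, 38, 39, 40)

1) issue 1, read 2, done 8, write 9
2) issue 10, read 11, done 17, write 18  <struct: MUL busy until I1 writes@9>
3) issue 11, read 12, done 13, write 14
4) issue 19, read 20, done 26, write 27  <struct: MUL busy until I2 writes@18>
5) issue 28, read 29, done 30, write 31  <WAW R7: wait I4 write@27>
6) issue 32, read 33, done 34, write 35  <struct: SHIFT busy until I5 writes@31>
7) issue 36, read 37, done 39, write 40  <WAW R7: wait I6 write@35>
8) issue 37, read 38, done 39, write 40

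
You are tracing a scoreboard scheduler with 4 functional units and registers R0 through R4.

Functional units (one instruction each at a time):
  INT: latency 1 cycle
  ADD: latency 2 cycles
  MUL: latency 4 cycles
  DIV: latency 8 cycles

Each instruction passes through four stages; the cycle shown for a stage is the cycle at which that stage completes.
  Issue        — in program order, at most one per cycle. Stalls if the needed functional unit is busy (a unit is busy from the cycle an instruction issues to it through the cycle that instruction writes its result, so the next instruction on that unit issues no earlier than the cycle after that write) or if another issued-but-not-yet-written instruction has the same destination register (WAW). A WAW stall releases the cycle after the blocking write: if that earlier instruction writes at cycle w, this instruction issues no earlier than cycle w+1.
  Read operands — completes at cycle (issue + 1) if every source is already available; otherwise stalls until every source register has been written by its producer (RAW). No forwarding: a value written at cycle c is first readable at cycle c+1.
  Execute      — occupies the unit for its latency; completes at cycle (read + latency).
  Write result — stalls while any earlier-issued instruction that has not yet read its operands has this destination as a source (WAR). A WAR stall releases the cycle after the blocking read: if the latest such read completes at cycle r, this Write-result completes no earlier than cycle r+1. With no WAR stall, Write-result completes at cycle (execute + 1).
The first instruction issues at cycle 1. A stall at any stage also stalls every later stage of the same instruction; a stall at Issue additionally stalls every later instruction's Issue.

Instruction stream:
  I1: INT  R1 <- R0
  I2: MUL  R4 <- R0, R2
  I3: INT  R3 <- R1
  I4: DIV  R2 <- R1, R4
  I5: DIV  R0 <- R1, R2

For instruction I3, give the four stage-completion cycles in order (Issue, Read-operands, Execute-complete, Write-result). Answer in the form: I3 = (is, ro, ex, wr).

I3 = (5, 6, 7, 8)

I1: IS=1 RO=2 EX=3 WR=4
I2: IS=2 RO=3 EX=7 WR=8
I3: IS=5 RO=6 EX=7 WR=8  [struct: INT busy until I1 writes@4]
I4: IS=6 RO=9 EX=17 WR=18  [RAW R4: wait I2 write@8]
I5: IS=19 RO=20 EX=28 WR=29  [struct: DIV busy until I4 writes@18]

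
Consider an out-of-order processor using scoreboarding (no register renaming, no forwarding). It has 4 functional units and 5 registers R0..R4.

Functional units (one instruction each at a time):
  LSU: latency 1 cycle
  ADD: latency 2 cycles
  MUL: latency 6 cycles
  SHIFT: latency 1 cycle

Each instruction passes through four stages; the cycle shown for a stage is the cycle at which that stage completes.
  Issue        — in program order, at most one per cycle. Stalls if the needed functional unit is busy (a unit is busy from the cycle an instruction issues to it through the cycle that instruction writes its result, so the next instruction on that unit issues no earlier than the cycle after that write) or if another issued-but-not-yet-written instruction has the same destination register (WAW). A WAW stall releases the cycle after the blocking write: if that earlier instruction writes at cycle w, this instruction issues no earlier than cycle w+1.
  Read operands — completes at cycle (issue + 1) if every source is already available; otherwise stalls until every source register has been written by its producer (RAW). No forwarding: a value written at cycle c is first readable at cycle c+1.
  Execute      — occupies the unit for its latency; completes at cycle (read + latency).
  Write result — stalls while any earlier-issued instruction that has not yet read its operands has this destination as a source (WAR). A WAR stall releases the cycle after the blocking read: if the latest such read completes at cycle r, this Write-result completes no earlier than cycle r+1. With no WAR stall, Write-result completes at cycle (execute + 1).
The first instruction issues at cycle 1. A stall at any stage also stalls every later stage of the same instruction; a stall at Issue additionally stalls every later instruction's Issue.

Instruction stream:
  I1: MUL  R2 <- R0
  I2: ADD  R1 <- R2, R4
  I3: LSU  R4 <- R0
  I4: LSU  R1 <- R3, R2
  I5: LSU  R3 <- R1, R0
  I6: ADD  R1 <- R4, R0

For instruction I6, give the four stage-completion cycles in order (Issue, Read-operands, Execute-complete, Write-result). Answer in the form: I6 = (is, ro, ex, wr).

I1: IS=1 RO=2 EX=8 WR=9
I2: IS=2 RO=10 EX=12 WR=13  [RAW R2: wait I1 write@9]
I3: IS=3 RO=4 EX=5 WR=11  [WAR R4: wait I2 read@10]
I4: IS=14 RO=15 EX=16 WR=17  [WAW R1: wait I2 write@13]
I5: IS=18 RO=19 EX=20 WR=21  [struct: LSU busy until I4 writes@17]
I6: IS=19 RO=20 EX=22 WR=23

I6 = (19, 20, 22, 23)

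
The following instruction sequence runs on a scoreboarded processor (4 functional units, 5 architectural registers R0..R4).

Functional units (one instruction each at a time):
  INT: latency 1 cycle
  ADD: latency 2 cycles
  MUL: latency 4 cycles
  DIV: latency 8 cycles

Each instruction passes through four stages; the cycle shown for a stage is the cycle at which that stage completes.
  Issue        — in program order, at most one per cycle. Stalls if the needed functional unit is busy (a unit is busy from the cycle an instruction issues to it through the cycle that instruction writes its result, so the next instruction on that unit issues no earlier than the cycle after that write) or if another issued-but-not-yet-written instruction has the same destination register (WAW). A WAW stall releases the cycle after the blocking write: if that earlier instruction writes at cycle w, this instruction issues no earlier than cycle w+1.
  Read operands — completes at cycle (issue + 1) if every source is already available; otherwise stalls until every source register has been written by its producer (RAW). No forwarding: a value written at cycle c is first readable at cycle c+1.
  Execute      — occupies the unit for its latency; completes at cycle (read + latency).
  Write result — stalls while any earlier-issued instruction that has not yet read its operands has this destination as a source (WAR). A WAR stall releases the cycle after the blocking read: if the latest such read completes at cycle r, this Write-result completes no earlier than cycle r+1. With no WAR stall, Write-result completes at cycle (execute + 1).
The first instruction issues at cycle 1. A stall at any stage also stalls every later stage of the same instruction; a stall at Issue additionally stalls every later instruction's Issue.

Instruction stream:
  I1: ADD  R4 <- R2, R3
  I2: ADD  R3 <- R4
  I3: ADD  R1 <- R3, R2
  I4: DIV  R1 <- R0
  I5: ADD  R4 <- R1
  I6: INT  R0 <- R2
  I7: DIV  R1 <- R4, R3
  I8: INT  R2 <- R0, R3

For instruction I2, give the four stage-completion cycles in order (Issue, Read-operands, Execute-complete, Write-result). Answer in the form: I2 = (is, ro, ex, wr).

I2 = (6, 7, 9, 10)

cycle 1: I1 issues→ADD
cycle 2: I1 reads
cycle 4: I1 exec-done
cycle 5: I1 writes R4
cycle 6: I2 issues→ADD
cycle 7: I2 reads
cycle 9: I2 exec-done
cycle 10: I2 writes R3
cycle 11: I3 issues→ADD
cycle 12: I3 reads
cycle 14: I3 exec-done
cycle 15: I3 writes R1
cycle 16: I4 issues→DIV
cycle 17: I4 reads · I5 issues→ADD
cycle 18: I6 issues→INT
cycle 19: I6 reads
cycle 20: I6 exec-done
cycle 21: I6 writes R0
cycle 25: I4 exec-done
cycle 26: I4 writes R1
cycle 27: I5 reads · I7 issues→DIV
cycle 28: I8 issues→INT
cycle 29: I5 exec-done · I8 reads
cycle 30: I5 writes R4 · I8 exec-done
cycle 31: I7 reads · I8 writes R2
cycle 39: I7 exec-done
cycle 40: I7 writes R1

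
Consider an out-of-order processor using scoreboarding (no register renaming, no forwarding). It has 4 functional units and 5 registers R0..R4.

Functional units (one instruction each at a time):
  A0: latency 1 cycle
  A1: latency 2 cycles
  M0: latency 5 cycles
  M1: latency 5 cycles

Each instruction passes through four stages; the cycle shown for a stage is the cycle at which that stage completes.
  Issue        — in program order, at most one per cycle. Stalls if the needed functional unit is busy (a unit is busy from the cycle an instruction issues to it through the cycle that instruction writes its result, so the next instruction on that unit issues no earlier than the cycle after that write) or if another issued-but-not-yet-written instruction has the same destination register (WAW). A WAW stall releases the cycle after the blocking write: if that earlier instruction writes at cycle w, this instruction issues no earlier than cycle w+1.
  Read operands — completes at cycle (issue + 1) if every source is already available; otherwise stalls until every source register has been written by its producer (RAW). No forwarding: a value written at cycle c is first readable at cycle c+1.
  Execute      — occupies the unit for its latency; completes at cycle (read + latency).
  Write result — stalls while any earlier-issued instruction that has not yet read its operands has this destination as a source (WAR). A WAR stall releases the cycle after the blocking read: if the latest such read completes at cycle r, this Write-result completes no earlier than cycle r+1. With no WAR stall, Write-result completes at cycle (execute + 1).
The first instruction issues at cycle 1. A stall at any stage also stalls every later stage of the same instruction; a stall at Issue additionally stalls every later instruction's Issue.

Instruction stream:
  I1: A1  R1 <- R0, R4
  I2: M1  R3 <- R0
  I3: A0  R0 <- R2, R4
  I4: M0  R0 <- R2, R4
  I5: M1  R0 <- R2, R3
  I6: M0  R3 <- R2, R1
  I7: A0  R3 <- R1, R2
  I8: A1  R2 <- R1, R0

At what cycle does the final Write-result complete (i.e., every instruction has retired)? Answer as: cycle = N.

cycle = 29

cycle 1: issue I1 (A1)
cycle 2: I1 read-ops · issue I2 (M1)
cycle 3: I2 read-ops · issue I3 (A0)
cycle 4: I1 finished on A1 · I3 read-ops
cycle 5: I1→R1 · I3 finished on A0
cycle 6: I3→R0
cycle 7: issue I4 (M0)
cycle 8: I2 finished on M1 · I4 read-ops
cycle 9: I2→R3
cycle 13: I4 finished on M0
cycle 14: I4→R0
cycle 15: issue I5 (M1)
cycle 16: I5 read-ops · issue I6 (M0)
cycle 17: I6 read-ops
cycle 21: I5 finished on M1
cycle 22: I5→R0 · I6 finished on M0
cycle 23: I6→R3
cycle 24: issue I7 (A0)
cycle 25: I7 read-ops · issue I8 (A1)
cycle 26: I7 finished on A0 · I8 read-ops
cycle 27: I7→R3
cycle 28: I8 finished on A1
cycle 29: I8→R2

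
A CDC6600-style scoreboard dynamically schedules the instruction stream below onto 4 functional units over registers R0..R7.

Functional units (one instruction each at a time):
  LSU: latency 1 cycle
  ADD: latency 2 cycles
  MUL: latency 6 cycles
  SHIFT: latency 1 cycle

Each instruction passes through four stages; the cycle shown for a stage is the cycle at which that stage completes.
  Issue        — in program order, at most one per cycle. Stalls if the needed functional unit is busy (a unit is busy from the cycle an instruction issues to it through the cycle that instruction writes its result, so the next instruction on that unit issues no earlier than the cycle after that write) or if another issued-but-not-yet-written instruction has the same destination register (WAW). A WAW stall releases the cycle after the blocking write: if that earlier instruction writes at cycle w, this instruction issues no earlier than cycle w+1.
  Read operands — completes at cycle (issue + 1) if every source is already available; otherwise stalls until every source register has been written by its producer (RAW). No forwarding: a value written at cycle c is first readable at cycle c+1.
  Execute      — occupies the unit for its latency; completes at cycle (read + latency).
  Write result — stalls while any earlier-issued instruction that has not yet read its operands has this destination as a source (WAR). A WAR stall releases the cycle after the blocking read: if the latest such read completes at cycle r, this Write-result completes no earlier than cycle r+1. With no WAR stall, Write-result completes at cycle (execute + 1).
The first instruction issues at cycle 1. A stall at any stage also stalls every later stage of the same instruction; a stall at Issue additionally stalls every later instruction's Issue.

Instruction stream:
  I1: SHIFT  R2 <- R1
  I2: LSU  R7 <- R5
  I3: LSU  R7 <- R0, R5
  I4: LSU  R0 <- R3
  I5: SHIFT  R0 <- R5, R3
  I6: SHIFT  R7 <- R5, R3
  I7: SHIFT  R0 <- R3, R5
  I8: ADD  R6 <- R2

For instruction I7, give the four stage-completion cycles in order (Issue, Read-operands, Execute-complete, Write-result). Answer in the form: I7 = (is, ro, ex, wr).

I7 = (22, 23, 24, 25)

[1] I1 dispatched to SHIFT
[2] I1 operands ready | I2 dispatched to LSU
[3] I1 complete | I2 operands ready
[4] R2←I1 | I2 complete
[5] R7←I2
[6] I3 dispatched to LSU
[7] I3 operands ready
[8] I3 complete
[9] R7←I3
[10] I4 dispatched to LSU
[11] I4 operands ready
[12] I4 complete
[13] R0←I4
[14] I5 dispatched to SHIFT
[15] I5 operands ready
[16] I5 complete
[17] R0←I5
[18] I6 dispatched to SHIFT
[19] I6 operands ready
[20] I6 complete
[21] R7←I6
[22] I7 dispatched to SHIFT
[23] I7 operands ready | I8 dispatched to ADD
[24] I7 complete | I8 operands ready
[25] R0←I7
[26] I8 complete
[27] R6←I8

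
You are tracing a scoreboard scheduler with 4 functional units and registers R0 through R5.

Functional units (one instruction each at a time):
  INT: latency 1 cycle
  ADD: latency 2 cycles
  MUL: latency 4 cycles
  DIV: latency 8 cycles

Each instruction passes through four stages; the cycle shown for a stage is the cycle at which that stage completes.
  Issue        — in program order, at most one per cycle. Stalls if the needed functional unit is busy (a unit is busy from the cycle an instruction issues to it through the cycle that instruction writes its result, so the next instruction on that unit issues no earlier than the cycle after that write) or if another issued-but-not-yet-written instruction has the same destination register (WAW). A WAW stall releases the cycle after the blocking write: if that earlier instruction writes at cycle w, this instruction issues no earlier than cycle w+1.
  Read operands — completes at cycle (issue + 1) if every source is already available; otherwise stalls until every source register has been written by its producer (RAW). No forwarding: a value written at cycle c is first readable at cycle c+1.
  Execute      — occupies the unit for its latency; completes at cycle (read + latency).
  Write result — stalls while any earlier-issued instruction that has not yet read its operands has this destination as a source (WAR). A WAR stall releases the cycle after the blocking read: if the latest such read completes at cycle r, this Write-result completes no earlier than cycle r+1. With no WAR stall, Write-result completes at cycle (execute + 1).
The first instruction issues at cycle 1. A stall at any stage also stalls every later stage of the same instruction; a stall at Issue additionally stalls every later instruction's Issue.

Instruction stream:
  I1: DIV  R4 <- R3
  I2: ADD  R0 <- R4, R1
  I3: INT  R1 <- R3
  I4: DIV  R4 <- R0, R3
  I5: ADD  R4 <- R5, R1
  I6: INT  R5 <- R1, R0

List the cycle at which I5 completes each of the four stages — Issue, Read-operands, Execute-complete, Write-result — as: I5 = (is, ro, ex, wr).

I1: IS=1 RO=2 EX=10 WR=11
I2: IS=2 RO=12 EX=14 WR=15  [RAW R4: wait I1 write@11]
I3: IS=3 RO=4 EX=5 WR=13  [WAR R1: wait I2 read@12]
I4: IS=12 RO=16 EX=24 WR=25  [struct: DIV busy until I1 writes@11; RAW R0: wait I2 write@15]
I5: IS=26 RO=27 EX=29 WR=30  [WAW R4: wait I4 write@25]
I6: IS=27 RO=28 EX=29 WR=30

I5 = (26, 27, 29, 30)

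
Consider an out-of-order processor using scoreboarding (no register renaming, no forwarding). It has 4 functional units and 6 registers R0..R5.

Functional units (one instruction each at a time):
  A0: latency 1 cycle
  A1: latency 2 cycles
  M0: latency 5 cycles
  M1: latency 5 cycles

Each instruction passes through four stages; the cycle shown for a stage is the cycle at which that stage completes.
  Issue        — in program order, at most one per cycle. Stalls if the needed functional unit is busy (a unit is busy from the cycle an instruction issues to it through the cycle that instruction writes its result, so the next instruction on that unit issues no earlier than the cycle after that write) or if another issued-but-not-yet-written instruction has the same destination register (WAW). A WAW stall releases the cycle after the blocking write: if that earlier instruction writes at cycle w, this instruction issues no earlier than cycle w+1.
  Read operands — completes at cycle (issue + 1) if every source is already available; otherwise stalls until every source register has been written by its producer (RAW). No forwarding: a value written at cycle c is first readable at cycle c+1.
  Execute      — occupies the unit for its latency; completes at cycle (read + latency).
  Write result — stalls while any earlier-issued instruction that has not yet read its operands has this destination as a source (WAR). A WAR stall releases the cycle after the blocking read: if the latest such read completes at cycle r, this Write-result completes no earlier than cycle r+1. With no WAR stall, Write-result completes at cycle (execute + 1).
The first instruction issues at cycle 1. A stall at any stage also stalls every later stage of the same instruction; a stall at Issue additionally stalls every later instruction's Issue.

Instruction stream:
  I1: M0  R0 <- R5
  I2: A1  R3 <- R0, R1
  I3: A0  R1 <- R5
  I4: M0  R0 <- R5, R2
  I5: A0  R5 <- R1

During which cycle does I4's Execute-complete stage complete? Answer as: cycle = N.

1) issue 1, read 2, done 7, write 8
2) issue 2, read 9, done 11, write 12  <RAW R0: wait I1 write@8>
3) issue 3, read 4, done 5, write 10  <WAR R1: wait I2 read@9>
4) issue 9, read 10, done 15, write 16  <struct: M0 busy until I1 writes@8>
5) issue 11, read 12, done 13, write 14  <struct: A0 busy until I3 writes@10>

cycle = 15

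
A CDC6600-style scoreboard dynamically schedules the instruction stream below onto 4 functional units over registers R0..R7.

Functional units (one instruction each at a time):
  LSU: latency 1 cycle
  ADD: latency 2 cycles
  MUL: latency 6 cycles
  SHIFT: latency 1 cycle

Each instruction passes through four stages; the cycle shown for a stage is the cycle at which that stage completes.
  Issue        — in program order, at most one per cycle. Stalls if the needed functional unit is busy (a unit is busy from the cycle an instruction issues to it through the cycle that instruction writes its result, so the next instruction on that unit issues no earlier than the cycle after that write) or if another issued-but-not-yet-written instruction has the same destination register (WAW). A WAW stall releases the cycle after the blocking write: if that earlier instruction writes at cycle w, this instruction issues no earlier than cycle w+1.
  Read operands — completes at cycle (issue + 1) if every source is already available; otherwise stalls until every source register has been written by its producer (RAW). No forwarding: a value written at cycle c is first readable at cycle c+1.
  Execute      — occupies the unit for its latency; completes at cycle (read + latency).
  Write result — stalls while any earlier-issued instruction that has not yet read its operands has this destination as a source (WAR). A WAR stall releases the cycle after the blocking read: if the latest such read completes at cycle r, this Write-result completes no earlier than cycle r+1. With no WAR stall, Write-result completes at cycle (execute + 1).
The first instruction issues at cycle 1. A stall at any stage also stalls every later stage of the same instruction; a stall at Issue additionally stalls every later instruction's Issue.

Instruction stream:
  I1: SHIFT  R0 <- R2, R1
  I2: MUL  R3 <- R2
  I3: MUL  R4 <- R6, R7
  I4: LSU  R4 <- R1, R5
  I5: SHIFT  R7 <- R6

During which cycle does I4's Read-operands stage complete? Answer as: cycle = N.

cycle 1: I1 issues→SHIFT
cycle 2: I1 reads | I2 issues→MUL
cycle 3: I1 exec-done | I2 reads
cycle 4: I1 writes R0
cycle 9: I2 exec-done
cycle 10: I2 writes R3
cycle 11: I3 issues→MUL
cycle 12: I3 reads
cycle 18: I3 exec-done
cycle 19: I3 writes R4
cycle 20: I4 issues→LSU
cycle 21: I4 reads | I5 issues→SHIFT
cycle 22: I4 exec-done | I5 reads
cycle 23: I4 writes R4 | I5 exec-done
cycle 24: I5 writes R7

cycle = 21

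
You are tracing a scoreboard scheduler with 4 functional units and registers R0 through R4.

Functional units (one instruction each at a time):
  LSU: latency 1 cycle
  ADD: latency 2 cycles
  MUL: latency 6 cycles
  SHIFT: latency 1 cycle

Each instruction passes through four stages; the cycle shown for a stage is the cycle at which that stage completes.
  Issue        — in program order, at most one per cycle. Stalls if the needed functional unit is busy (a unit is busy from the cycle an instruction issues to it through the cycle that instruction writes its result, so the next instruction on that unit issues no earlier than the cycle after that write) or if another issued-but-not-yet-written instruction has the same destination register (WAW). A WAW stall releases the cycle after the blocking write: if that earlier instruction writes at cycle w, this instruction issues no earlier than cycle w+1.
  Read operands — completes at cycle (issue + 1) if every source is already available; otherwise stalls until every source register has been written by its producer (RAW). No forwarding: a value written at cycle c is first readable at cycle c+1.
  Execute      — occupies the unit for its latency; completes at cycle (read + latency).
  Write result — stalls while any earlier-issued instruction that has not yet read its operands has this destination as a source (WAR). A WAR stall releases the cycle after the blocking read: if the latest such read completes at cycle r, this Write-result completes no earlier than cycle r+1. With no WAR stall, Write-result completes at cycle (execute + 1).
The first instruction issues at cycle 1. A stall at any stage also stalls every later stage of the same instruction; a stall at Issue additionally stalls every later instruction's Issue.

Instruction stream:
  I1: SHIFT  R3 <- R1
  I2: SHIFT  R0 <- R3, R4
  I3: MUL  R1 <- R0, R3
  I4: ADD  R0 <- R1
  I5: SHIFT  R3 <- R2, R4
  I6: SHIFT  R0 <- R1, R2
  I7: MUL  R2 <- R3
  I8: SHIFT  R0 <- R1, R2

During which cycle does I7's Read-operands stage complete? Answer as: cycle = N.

c1: I1→SHIFT
c2: I1 RO
c3: I1 EX
c4: I1 WR R3
c5: I2→SHIFT
c6: I2 RO, I3→MUL
c7: I2 EX
c8: I2 WR R0
c9: I3 RO, I4→ADD
c10: I5→SHIFT
c11: I5 RO
c12: I5 EX
c13: I5 WR R3
c15: I3 EX
c16: I3 WR R1
c17: I4 RO
c19: I4 EX
c20: I4 WR R0
c21: I6→SHIFT
c22: I6 RO, I7→MUL
c23: I6 EX, I7 RO
c24: I6 WR R0
c25: I8→SHIFT
c29: I7 EX
c30: I7 WR R2
c31: I8 RO
c32: I8 EX
c33: I8 WR R0

cycle = 23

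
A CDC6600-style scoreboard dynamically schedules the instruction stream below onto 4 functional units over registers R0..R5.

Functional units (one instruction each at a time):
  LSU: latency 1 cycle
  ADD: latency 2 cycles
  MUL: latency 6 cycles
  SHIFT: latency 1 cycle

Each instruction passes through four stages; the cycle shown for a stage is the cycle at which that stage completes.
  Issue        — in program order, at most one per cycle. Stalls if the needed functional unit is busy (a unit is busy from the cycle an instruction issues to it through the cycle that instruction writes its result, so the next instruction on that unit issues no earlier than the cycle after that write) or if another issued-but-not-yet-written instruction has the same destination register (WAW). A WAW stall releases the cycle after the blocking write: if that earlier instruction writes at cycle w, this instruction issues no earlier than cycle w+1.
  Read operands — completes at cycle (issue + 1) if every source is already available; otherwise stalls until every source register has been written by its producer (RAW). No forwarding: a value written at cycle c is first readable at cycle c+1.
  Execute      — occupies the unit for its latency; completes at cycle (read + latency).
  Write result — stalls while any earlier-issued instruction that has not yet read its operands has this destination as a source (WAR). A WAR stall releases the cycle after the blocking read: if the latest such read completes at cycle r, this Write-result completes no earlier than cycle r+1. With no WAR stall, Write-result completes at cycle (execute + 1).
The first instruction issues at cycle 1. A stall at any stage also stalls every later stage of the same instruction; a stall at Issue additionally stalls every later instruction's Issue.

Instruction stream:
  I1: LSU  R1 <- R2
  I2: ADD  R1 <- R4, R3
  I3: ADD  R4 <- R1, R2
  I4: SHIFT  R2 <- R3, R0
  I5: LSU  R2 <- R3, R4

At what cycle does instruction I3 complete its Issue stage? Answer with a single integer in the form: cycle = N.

cycle = 10

[1] I1→LSU
[2] I1 RO
[3] I1 EX
[4] I1 WR R1
[5] I2→ADD
[6] I2 RO
[8] I2 EX
[9] I2 WR R1
[10] I3→ADD
[11] I3 RO; I4→SHIFT
[12] I4 RO
[13] I3 EX; I4 EX
[14] I3 WR R4; I4 WR R2
[15] I5→LSU
[16] I5 RO
[17] I5 EX
[18] I5 WR R2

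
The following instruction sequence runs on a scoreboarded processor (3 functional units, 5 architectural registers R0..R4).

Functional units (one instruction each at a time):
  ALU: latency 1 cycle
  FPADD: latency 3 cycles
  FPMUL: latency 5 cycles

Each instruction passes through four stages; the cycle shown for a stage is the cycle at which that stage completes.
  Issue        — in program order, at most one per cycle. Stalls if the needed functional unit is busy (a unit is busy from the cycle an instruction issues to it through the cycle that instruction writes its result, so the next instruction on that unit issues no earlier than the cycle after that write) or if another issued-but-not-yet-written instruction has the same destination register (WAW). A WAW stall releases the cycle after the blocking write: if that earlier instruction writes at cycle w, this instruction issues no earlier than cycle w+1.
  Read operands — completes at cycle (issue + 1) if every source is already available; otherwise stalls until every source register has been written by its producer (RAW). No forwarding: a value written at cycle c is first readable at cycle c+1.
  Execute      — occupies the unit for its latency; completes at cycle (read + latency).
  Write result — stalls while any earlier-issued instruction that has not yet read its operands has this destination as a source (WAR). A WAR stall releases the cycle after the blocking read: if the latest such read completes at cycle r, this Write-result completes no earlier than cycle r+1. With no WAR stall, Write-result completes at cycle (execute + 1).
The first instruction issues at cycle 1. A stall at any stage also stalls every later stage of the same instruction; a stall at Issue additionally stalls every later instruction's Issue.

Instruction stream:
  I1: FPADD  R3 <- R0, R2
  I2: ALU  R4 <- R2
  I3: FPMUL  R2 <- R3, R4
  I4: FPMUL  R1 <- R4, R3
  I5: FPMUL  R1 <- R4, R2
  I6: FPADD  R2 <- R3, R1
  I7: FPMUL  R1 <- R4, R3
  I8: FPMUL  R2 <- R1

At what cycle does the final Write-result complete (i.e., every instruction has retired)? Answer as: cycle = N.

cycle = 45

[1] I1→FPADD
[2] I1 RO · I2→ALU
[3] I2 RO · I3→FPMUL
[4] I2 EX
[5] I1 EX · I2 WR R4
[6] I1 WR R3
[7] I3 RO
[12] I3 EX
[13] I3 WR R2
[14] I4→FPMUL
[15] I4 RO
[20] I4 EX
[21] I4 WR R1
[22] I5→FPMUL
[23] I5 RO · I6→FPADD
[28] I5 EX
[29] I5 WR R1
[30] I6 RO · I7→FPMUL
[31] I7 RO
[33] I6 EX
[34] I6 WR R2
[36] I7 EX
[37] I7 WR R1
[38] I8→FPMUL
[39] I8 RO
[44] I8 EX
[45] I8 WR R2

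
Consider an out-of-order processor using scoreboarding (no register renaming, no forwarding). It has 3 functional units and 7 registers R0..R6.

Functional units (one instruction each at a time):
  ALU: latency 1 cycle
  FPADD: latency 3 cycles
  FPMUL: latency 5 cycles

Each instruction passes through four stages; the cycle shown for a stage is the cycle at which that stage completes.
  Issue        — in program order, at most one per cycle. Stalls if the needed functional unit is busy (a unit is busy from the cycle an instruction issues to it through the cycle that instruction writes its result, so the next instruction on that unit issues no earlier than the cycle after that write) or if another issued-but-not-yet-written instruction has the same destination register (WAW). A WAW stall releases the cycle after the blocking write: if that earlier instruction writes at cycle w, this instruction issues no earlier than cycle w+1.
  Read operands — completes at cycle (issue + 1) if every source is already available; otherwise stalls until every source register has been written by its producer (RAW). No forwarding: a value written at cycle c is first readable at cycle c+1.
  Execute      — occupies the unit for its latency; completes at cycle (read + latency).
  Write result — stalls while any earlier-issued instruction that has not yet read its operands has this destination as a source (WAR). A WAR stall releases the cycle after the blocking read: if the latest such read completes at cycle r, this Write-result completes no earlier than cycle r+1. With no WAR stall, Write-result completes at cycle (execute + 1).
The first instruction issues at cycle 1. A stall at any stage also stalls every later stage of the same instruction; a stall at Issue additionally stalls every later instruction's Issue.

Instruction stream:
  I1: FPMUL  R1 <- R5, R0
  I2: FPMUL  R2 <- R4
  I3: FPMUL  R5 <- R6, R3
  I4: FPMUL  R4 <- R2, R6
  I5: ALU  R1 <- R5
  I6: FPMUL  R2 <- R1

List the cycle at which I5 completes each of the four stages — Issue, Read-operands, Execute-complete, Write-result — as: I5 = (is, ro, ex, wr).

t=1  I1 issues→FPMUL
t=2  I1 reads
t=7  I1 exec-done
t=8  I1 writes R1
t=9  I2 issues→FPMUL
t=10  I2 reads
t=15  I2 exec-done
t=16  I2 writes R2
t=17  I3 issues→FPMUL
t=18  I3 reads
t=23  I3 exec-done
t=24  I3 writes R5
t=25  I4 issues→FPMUL
t=26  I4 reads | I5 issues→ALU
t=27  I5 reads
t=28  I5 exec-done
t=29  I5 writes R1
t=31  I4 exec-done
t=32  I4 writes R4
t=33  I6 issues→FPMUL
t=34  I6 reads
t=39  I6 exec-done
t=40  I6 writes R2

I5 = (26, 27, 28, 29)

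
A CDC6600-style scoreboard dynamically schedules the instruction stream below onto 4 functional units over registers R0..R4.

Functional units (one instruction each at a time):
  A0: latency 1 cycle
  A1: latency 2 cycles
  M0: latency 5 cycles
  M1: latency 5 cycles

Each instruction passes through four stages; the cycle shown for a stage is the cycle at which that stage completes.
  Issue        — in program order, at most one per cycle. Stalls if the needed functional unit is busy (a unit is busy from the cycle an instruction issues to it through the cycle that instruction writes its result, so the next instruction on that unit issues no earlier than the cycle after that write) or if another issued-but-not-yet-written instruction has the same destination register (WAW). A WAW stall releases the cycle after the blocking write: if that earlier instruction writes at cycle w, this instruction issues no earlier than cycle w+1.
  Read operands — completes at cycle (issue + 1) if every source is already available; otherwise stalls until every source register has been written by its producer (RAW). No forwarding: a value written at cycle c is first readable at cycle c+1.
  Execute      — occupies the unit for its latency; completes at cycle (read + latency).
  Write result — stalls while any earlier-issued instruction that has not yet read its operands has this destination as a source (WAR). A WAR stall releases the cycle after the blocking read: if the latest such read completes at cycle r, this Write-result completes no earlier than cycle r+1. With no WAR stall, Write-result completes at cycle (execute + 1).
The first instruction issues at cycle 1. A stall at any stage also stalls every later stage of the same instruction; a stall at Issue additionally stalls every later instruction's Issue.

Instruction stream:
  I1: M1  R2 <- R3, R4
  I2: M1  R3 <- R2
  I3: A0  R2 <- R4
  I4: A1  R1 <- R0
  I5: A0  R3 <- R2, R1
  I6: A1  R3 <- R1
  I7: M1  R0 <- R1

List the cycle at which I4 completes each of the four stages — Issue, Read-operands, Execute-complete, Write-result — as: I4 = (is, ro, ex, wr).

t=1  issue I1 (M1)
t=2  I1 read-ops
t=7  I1 finished on M1
t=8  I1→R2
t=9  issue I2 (M1)
t=10  I2 read-ops | issue I3 (A0)
t=11  I3 read-ops | issue I4 (A1)
t=12  I3 finished on A0 | I4 read-ops
t=13  I3→R2
t=14  I4 finished on A1
t=15  I2 finished on M1 | I4→R1
t=16  I2→R3
t=17  issue I5 (A0)
t=18  I5 read-ops
t=19  I5 finished on A0
t=20  I5→R3
t=21  issue I6 (A1)
t=22  I6 read-ops | issue I7 (M1)
t=23  I7 read-ops
t=24  I6 finished on A1
t=25  I6→R3
t=28  I7 finished on M1
t=29  I7→R0

I4 = (11, 12, 14, 15)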